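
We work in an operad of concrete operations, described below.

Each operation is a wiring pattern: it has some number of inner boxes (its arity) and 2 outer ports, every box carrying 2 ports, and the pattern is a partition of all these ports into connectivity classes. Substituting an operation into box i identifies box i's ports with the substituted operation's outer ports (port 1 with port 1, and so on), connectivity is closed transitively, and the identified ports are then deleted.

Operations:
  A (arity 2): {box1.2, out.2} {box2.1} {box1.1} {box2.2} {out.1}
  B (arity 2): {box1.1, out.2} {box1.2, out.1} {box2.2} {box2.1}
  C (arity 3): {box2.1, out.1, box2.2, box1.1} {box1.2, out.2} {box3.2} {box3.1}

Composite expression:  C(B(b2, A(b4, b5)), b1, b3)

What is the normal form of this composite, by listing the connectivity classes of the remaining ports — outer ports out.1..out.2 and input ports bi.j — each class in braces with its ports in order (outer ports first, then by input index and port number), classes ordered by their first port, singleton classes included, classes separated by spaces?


{out.1, b1.1, b1.2, b2.2} {out.2, b2.1} {b3.1} {b3.2} {b4.1} {b4.2} {b5.1} {b5.2}

Reachability decides: close wires over C-identified ports.
composing A on (b4, b5), with out.j its own outer ports: {out.1} {out.2, b4.2} {b4.1} {b5.1} {b5.2}
composing B on (b2, b4, b5), with out.j its own outer ports: {out.1, b2.2} {out.2, b2.1} {b4.1} {b4.2} {b5.1} {b5.2}
composing C on (b2, b4, b5, b1, b3), with out.j its own outer ports: {out.1, b1.1, b1.2, b2.2} {out.2, b2.1} {b3.1} {b3.2} {b4.1} {b4.2} {b5.1} {b5.2}


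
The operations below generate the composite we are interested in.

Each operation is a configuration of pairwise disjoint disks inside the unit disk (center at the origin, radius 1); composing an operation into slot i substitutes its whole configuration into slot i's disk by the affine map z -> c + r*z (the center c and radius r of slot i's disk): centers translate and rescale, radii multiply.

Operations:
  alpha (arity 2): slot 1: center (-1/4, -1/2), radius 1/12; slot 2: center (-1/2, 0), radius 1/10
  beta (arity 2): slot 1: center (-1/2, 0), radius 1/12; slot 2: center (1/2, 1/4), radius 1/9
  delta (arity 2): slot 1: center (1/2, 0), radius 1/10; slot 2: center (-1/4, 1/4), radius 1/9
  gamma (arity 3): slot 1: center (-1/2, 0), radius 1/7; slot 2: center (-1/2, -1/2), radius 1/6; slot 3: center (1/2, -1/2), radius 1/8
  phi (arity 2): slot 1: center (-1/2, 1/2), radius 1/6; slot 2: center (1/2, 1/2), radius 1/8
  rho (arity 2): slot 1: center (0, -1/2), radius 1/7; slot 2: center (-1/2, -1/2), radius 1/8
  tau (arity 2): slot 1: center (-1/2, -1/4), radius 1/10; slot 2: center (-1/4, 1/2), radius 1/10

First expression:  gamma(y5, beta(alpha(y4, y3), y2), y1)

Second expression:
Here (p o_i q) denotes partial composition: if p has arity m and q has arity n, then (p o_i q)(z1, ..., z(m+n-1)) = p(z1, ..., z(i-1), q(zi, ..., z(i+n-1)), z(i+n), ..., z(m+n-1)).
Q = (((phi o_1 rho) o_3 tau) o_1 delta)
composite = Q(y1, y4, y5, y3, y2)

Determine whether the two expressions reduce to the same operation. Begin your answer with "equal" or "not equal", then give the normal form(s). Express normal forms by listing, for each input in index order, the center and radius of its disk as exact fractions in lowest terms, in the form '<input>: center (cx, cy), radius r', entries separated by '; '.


not equal — first y1: center (1/2, -1/2), radius 1/8; y2: center (-5/12, -11/24), radius 1/54; y3: center (-85/144, -1/2), radius 1/720; y4: center (-169/288, -73/144), radius 1/864; y5: center (-1/2, 0), radius 1/7, second y1: center (-41/84, 5/12), radius 1/420; y2: center (15/32, 9/16), radius 1/80; y3: center (7/16, 15/32), radius 1/80; y4: center (-85/168, 71/168), radius 1/378; y5: center (-7/12, 5/12), radius 1/48

The first expression, normalized: y1: center (1/2, -1/2), radius 1/8; y2: center (-5/12, -11/24), radius 1/54; y3: center (-85/144, -1/2), radius 1/720; y4: center (-169/288, -73/144), radius 1/864; y5: center (-1/2, 0), radius 1/7
The second expression, normalized: y1: center (-41/84, 5/12), radius 1/420; y2: center (15/32, 9/16), radius 1/80; y3: center (7/16, 15/32), radius 1/80; y4: center (-85/168, 71/168), radius 1/378; y5: center (-7/12, 5/12), radius 1/48
The forms do not match — not equal.


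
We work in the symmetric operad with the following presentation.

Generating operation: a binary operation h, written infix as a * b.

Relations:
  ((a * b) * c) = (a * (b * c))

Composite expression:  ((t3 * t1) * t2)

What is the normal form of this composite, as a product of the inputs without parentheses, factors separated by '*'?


All parenthesizations of h agree; list the t-inputs left to right.
(t3 * t1) unparenthesizes to t3 * t1
((t3 * t1) * t2) unparenthesizes to t3 * t1 * t2

t3 * t1 * t2


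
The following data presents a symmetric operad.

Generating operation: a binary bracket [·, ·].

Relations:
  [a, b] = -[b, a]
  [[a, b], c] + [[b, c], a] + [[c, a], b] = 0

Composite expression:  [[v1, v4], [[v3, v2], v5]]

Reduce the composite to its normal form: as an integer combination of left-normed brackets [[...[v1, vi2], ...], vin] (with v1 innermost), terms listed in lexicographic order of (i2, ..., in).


-[[[[v1, v4], v2], v3], v5] + [[[[v1, v4], v3], v2], v5] + [[[[v1, v4], v5], v2], v3] - [[[[v1, v4], v5], v3], v2]

Left-normed coefficients sit on the v1-initial expansion words.
Composite bracket: [[v1, v4], [[v3, v2], v5]]
Full expansion: 16 signed words from ab - ba (2^4 = 16).
The v1-initial words carry the normal form:
  v1v4v2v3v5 (sign -1) contributes -[[[[v1, v4], v2], v3], v5]
  v1v4v3v2v5 (sign +1) contributes +[[[[v1, v4], v3], v2], v5]
  v1v4v5v2v3 (sign +1) contributes +[[[[v1, v4], v5], v2], v3]
  v1v4v5v3v2 (sign -1) contributes -[[[[v1, v4], v5], v3], v2]


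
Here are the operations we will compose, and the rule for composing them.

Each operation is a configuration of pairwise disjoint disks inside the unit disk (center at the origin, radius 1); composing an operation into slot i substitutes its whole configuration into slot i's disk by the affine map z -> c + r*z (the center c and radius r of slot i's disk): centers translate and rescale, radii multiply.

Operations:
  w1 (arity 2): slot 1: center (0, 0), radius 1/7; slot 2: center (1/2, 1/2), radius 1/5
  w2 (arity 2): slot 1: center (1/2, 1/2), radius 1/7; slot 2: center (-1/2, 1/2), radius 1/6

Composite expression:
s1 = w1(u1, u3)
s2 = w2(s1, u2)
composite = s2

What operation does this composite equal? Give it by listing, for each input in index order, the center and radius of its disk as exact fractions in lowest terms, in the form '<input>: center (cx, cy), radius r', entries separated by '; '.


u1: center (1/2, 1/2), radius 1/49; u2: center (-1/2, 1/2), radius 1/6; u3: center (4/7, 4/7), radius 1/35

Only the slot chain above each u matters under w2; compose those maps.
input u1: composing its 2 substitution steps yields center (1/2, 1/2), radius 1/49
input u3: composing its 2 substitution steps yields center (4/7, 4/7), radius 1/35
input u2: composing its 1 substitution step yields center (-1/2, 1/2), radius 1/6


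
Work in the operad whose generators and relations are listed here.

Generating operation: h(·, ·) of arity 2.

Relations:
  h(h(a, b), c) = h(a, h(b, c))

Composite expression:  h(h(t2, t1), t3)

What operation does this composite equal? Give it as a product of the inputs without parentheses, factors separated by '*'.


t2 * t1 * t3


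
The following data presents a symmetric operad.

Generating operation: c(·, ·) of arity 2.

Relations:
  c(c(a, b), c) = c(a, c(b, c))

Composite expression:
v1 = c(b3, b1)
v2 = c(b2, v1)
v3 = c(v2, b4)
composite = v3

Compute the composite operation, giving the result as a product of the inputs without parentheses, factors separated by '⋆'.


Every regrouping of c is equal, so read the b-inputs in written order.
c(b3, b1) spells out as b3 ⋆ b1
c(b2, c(b3, b1)) spells out as b2 ⋆ b3 ⋆ b1
c(c(b2, c(b3, b1)), b4) spells out as b2 ⋆ b3 ⋆ b1 ⋆ b4

b2 ⋆ b3 ⋆ b1 ⋆ b4


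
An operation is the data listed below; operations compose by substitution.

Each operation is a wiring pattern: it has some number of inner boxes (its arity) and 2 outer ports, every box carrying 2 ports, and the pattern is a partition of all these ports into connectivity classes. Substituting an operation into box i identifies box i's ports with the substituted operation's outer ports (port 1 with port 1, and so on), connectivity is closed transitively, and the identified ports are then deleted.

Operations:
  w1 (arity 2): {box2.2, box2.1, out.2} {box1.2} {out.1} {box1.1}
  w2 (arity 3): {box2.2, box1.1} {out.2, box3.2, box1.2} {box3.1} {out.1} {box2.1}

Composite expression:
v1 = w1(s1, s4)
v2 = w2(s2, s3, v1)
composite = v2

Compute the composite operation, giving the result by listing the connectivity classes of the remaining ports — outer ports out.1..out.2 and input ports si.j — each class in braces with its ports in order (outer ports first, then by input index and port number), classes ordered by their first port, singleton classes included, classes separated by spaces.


{out.1} {out.2, s2.2, s4.1, s4.2} {s1.1} {s1.2} {s2.1, s3.2} {s3.1}

Substituting into w2 glues patterns; closure does the rest.
stage w1: inputs (s1, s4), connectivity {out.1} {out.2, s4.1, s4.2} {s1.1} {s1.2}, out.j its boundary
stage w2: inputs (s2, s3, s1, s4), connectivity {out.1} {out.2, s2.2, s4.1, s4.2} {s1.1} {s1.2} {s2.1, s3.2} {s3.1}, out.j its boundary


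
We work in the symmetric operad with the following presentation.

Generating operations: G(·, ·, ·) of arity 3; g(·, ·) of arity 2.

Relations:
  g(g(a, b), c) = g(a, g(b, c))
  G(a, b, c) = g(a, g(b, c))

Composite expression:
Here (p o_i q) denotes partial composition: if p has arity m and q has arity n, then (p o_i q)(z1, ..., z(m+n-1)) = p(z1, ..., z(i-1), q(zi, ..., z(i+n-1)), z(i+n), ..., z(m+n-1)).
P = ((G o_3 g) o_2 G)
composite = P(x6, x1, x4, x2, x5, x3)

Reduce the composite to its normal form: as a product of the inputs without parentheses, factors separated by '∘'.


Associativity of G dissolves the nesting; only the x-input order survives.
G(x1, x4, x2) collapses to x1 ∘ x4 ∘ x2
g(x5, x3) collapses to x5 ∘ x3
G(x6, G(x1, x4, x2), g(x5, x3)) collapses to x6 ∘ x1 ∘ x4 ∘ x2 ∘ x5 ∘ x3

x6 ∘ x1 ∘ x4 ∘ x2 ∘ x5 ∘ x3


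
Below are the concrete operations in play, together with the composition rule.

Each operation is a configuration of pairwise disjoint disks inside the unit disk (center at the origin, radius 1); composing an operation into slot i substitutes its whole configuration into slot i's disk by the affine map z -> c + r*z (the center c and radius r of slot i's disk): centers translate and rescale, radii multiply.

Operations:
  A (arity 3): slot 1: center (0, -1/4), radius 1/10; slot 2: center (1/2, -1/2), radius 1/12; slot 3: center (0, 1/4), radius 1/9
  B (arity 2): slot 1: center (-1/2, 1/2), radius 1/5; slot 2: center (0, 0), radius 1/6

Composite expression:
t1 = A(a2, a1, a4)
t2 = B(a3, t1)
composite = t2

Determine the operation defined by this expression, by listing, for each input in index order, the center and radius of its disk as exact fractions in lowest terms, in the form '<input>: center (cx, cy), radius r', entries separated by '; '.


a1: center (1/12, -1/12), radius 1/72; a2: center (0, -1/24), radius 1/60; a3: center (-1/2, 1/2), radius 1/5; a4: center (0, 1/24), radius 1/54

Affine substitution under B: radii multiply and a-centers shift.
for a3, the 1-step affine chain lands on center (-1/2, 1/2), radius 1/5
for a2, the 2-step affine chain lands on center (0, -1/24), radius 1/60
for a1, the 2-step affine chain lands on center (1/12, -1/12), radius 1/72
for a4, the 2-step affine chain lands on center (0, 1/24), radius 1/54


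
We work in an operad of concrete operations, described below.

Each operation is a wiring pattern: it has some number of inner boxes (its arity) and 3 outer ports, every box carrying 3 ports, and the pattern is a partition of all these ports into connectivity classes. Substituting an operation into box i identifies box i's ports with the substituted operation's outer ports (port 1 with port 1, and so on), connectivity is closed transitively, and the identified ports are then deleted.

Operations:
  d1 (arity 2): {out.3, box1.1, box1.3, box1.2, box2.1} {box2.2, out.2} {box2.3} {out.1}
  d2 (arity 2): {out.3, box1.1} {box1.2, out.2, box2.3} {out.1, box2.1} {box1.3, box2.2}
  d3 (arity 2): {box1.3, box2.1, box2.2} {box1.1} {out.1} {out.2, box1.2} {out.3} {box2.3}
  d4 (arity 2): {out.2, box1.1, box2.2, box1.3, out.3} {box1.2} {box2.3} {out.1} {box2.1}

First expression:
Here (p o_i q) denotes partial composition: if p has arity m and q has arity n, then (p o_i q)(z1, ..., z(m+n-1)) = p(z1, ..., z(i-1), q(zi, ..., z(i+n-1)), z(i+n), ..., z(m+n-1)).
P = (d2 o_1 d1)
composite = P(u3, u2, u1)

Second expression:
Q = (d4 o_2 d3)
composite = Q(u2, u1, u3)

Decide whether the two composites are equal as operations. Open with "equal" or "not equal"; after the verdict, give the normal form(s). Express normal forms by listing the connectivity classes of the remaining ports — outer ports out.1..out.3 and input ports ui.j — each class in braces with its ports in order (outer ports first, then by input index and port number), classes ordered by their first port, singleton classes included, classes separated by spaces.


not equal — first {out.1, u1.1} {out.2, u1.3, u2.2} {out.3} {u1.2, u2.1, u3.1, u3.2, u3.3} {u2.3}, second {out.1} {out.2, out.3, u1.2, u2.1, u2.3} {u1.1} {u1.3, u3.1, u3.2} {u2.2} {u3.3}

The first expression, normalized: {out.1, u1.1} {out.2, u1.3, u2.2} {out.3} {u1.2, u2.1, u3.1, u3.2, u3.3} {u2.3}
The second expression, normalized: {out.1} {out.2, out.3, u1.2, u2.1, u2.3} {u1.1} {u1.3, u3.1, u3.2} {u2.2} {u3.3}
The forms do not match — not equal.


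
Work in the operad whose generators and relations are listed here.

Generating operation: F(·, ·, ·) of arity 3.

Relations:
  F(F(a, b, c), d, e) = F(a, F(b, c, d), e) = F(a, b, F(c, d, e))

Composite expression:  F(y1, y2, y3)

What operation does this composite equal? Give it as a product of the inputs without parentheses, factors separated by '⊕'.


The F-tree's shape is irrelevant; the y-reading-order decides.
F(y1, y2, y3) flattens to y1 ⊕ y2 ⊕ y3

y1 ⊕ y2 ⊕ y3


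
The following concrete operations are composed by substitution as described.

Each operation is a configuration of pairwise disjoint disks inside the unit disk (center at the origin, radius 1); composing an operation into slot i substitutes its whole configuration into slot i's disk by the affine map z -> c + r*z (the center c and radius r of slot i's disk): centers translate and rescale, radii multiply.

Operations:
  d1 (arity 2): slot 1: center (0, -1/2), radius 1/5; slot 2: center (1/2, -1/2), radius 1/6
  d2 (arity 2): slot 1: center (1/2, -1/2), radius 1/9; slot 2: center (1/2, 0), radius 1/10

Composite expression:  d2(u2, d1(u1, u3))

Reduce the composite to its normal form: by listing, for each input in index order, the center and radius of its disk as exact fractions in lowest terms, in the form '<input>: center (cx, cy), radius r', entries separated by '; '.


Follow each u-input down from d2: c' goes to c + r*c', radius to r*r'.
for u2, the 1-step affine chain lands on center (1/2, -1/2), radius 1/9
for u1, the 2-step affine chain lands on center (1/2, -1/20), radius 1/50
for u3, the 2-step affine chain lands on center (11/20, -1/20), radius 1/60

u1: center (1/2, -1/20), radius 1/50; u2: center (1/2, -1/2), radius 1/9; u3: center (11/20, -1/20), radius 1/60


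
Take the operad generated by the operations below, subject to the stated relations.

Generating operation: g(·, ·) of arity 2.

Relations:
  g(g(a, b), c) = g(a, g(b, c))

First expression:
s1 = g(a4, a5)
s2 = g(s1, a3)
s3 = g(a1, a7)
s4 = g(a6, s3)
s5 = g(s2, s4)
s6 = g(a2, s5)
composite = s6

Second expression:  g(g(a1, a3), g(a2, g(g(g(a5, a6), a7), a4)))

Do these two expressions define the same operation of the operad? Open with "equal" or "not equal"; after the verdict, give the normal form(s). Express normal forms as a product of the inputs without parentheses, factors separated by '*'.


not equal: they reduce to a2 * a4 * a5 * a3 * a6 * a1 * a7 and a1 * a3 * a2 * a5 * a6 * a7 * a4


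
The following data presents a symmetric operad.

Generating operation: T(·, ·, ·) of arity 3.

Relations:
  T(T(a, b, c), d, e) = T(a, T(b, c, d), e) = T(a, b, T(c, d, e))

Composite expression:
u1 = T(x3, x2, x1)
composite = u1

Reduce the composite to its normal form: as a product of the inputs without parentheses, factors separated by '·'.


x3 · x2 · x1

All parenthesizations of T agree; list the x-inputs left to right.
T(x3, x2, x1) spells out as x3 · x2 · x1


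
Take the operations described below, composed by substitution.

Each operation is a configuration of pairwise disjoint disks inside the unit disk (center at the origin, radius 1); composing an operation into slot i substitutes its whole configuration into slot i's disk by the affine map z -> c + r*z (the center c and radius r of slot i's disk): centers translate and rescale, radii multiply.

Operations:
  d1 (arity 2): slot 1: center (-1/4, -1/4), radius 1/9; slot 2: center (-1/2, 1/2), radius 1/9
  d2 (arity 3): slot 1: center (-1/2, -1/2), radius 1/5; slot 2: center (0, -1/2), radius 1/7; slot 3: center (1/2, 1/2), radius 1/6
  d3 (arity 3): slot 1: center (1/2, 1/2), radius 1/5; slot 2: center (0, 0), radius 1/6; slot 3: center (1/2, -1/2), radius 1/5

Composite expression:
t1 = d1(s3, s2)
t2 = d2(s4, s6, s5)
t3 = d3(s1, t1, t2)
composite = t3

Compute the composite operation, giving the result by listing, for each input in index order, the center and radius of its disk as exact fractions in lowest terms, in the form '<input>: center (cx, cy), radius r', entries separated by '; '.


Nesting under d3 composes maps z -> c + r*z down each s-path.
input s1: composing its 1 substitution step yields center (1/2, 1/2), radius 1/5
input s3: composing its 2 substitution steps yields center (-1/24, -1/24), radius 1/54
input s2: composing its 2 substitution steps yields center (-1/12, 1/12), radius 1/54
input s4: composing its 2 substitution steps yields center (2/5, -3/5), radius 1/25
input s6: composing its 2 substitution steps yields center (1/2, -3/5), radius 1/35
input s5: composing its 2 substitution steps yields center (3/5, -2/5), radius 1/30

s1: center (1/2, 1/2), radius 1/5; s2: center (-1/12, 1/12), radius 1/54; s3: center (-1/24, -1/24), radius 1/54; s4: center (2/5, -3/5), radius 1/25; s5: center (3/5, -2/5), radius 1/30; s6: center (1/2, -3/5), radius 1/35


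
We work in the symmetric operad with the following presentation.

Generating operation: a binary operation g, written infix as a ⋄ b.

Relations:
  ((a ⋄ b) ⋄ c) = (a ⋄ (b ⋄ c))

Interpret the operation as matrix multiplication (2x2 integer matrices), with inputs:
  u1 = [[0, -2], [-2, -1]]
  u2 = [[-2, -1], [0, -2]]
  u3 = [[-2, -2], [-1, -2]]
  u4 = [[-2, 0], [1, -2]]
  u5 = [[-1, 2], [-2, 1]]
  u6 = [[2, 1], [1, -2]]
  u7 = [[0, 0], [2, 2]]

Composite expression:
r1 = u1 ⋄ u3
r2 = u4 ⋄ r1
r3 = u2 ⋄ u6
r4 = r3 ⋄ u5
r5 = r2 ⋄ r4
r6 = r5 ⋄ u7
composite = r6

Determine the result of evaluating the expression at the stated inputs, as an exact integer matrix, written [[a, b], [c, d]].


[[80, 80], [160, 160]]

(u1 ⋄ u3) = [[2, 4], [5, 6]]
(u4 ⋄ (u1 ⋄ u3)) = [[-4, -8], [-8, -8]]
(u2 ⋄ u6) = [[-5, 0], [-2, 4]]
((u2 ⋄ u6) ⋄ u5) = [[5, -10], [-6, 0]]
((u4 ⋄ (u1 ⋄ u3)) ⋄ ((u2 ⋄ u6) ⋄ u5)) = [[28, 40], [8, 80]]
(((u4 ⋄ (u1 ⋄ u3)) ⋄ ((u2 ⋄ u6) ⋄ u5)) ⋄ u7) = [[80, 80], [160, 160]]


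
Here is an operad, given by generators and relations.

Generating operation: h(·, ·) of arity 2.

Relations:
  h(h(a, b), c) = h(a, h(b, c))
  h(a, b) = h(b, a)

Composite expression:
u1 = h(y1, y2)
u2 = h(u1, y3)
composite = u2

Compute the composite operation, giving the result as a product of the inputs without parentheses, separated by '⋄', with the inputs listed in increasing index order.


y1 ⋄ y2 ⋄ y3

Any arrangement under h is one operation, so sort the y-inputs.
h(y1, y2) collapses to y1 ⋄ y2
h(h(y1, y2), y3) collapses to y1 ⋄ y2 ⋄ y3
commutativity sorts the factors: y1 ⋄ y2 ⋄ y3


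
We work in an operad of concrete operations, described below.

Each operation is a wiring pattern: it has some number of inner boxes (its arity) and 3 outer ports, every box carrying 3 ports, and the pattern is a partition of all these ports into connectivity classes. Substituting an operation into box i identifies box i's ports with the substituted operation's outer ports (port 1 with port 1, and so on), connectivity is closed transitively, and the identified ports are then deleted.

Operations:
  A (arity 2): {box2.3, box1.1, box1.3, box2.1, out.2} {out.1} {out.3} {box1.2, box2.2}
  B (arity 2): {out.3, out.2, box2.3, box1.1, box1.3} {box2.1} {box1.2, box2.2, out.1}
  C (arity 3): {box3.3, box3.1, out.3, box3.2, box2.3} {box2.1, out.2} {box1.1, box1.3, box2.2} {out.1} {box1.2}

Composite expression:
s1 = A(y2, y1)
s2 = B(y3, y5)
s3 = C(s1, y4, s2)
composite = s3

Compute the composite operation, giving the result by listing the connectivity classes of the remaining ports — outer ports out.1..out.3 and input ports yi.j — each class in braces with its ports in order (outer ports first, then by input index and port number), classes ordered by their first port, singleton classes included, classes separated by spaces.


{out.1} {out.2, y4.1} {out.3, y3.1, y3.2, y3.3, y4.3, y5.2, y5.3} {y1.1, y1.3, y2.1, y2.3} {y1.2, y2.2} {y4.2} {y5.1}

Treat the ports identified at C as solder joints: merge, then drop.
composing A on (y2, y1), with out.j its own outer ports: {out.1} {out.2, y1.1, y1.3, y2.1, y2.3} {out.3} {y1.2, y2.2}
composing B on (y3, y5), with out.j its own outer ports: {out.1, y3.2, y5.2} {out.2, out.3, y3.1, y3.3, y5.3} {y5.1}
composing C on (y2, y1, y4, y3, y5), with out.j its own outer ports: {out.1} {out.2, y4.1} {out.3, y3.1, y3.2, y3.3, y4.3, y5.2, y5.3} {y1.1, y1.3, y2.1, y2.3} {y1.2, y2.2} {y4.2} {y5.1}


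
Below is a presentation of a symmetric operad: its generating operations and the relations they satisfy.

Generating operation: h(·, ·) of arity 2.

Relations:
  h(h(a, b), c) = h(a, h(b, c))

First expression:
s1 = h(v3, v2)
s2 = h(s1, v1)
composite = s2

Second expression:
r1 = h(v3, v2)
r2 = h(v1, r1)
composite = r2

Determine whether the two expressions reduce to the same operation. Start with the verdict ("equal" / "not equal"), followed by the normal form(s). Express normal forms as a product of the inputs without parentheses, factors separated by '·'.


Normal form of the first expression: v3 · v2 · v1
Normal form of the second expression: v1 · v3 · v2
Distinct normal forms: not equal.

not equal — first v3 · v2 · v1, second v1 · v3 · v2


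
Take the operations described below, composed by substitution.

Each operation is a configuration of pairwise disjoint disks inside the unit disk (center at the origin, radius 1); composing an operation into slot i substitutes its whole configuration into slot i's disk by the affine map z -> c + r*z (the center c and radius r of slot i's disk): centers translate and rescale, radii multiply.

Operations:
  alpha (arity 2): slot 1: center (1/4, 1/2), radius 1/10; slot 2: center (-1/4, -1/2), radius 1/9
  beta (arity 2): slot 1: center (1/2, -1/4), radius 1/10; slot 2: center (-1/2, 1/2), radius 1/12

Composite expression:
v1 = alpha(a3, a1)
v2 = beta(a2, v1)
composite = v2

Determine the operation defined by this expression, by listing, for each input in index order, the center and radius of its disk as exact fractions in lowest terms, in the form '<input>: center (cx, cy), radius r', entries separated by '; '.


a1: center (-25/48, 11/24), radius 1/108; a2: center (1/2, -1/4), radius 1/10; a3: center (-23/48, 13/24), radius 1/120

Follow each a-input down from beta: c' goes to c + r*c', radius to r*r'.
for a2, the 1-step affine chain lands on center (1/2, -1/4), radius 1/10
for a3, the 2-step affine chain lands on center (-23/48, 13/24), radius 1/120
for a1, the 2-step affine chain lands on center (-25/48, 11/24), radius 1/108


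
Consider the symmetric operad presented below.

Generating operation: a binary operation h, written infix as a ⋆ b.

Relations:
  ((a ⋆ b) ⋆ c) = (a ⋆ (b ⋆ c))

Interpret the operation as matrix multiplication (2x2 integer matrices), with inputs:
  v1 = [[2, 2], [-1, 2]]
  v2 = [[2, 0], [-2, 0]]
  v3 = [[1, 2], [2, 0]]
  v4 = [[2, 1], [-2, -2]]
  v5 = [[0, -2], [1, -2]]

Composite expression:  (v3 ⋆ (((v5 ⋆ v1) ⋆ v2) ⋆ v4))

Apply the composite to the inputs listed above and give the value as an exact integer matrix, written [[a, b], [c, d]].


[[72, 36], [48, 24]]


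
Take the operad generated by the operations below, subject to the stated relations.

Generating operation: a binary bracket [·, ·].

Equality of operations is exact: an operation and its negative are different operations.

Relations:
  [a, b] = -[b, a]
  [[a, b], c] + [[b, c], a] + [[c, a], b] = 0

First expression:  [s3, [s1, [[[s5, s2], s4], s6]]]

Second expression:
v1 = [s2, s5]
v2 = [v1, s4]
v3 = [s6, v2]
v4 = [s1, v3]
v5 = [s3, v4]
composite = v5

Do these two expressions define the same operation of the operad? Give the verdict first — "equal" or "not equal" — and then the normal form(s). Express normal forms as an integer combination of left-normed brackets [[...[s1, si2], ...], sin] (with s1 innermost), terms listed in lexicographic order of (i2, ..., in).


equal; both compose to [[[[[s1, s2], s5], s4], s6], s3] - [[[[[s1, s4], s2], s5], s6], s3] + [[[[[s1, s4], s5], s2], s6], s3] - [[[[[s1, s5], s2], s4], s6], s3] - [[[[[s1, s6], s2], s5], s4], s3] + [[[[[s1, s6], s4], s2], s5], s3] - [[[[[s1, s6], s4], s5], s2], s3] + [[[[[s1, s6], s5], s2], s4], s3]

The first expression reduces to [[[[[s1, s2], s5], s4], s6], s3] - [[[[[s1, s4], s2], s5], s6], s3] + [[[[[s1, s4], s5], s2], s6], s3] - [[[[[s1, s5], s2], s4], s6], s3] - [[[[[s1, s6], s2], s5], s4], s3] + [[[[[s1, s6], s4], s2], s5], s3] - [[[[[s1, s6], s4], s5], s2], s3] + [[[[[s1, s6], s5], s2], s4], s3]
The second expression reduces to [[[[[s1, s2], s5], s4], s6], s3] - [[[[[s1, s4], s2], s5], s6], s3] + [[[[[s1, s4], s5], s2], s6], s3] - [[[[[s1, s5], s2], s4], s6], s3] - [[[[[s1, s6], s2], s5], s4], s3] + [[[[[s1, s6], s4], s2], s5], s3] - [[[[[s1, s6], s4], s5], s2], s3] + [[[[[s1, s6], s5], s2], s4], s3]
The normal forms match — equal.


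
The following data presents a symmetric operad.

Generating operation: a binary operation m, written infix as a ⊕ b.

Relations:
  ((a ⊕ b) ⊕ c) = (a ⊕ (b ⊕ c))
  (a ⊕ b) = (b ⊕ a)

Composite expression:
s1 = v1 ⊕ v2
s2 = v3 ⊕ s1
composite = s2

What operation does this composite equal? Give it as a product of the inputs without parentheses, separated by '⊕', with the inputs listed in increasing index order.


v1 ⊕ v2 ⊕ v3


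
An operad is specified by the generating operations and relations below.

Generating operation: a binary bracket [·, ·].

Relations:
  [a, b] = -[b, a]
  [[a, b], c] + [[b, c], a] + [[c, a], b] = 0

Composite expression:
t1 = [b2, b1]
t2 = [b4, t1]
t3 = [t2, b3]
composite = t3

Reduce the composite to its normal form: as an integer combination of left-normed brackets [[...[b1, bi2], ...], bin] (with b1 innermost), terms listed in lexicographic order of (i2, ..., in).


[[[b1, b2], b4], b3]

Antisymmetry and Jacobi reduce to b1-anchored left-normed brackets.
Composite bracket: [[b4, [b2, b1]], b3]
Applying ab - ba throughout gives 8 signed words (2^3 = 8).
The b1-initial words carry the normal form:
  b1b2b4b3 (sign +1) contributes +[[[b1, b2], b4], b3]


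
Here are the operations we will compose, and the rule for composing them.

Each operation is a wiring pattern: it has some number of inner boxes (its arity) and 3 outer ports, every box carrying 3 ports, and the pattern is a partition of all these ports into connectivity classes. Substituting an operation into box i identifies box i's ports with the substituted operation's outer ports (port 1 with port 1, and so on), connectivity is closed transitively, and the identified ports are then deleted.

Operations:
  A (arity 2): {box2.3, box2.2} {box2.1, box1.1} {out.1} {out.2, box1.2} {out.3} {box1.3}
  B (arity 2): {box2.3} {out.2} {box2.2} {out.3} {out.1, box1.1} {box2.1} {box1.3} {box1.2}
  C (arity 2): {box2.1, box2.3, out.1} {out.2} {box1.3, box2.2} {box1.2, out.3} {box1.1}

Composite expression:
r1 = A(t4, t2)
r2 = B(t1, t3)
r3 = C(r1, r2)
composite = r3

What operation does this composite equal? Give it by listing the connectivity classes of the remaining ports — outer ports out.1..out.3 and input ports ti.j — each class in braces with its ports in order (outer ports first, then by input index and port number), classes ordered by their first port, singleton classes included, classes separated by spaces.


{out.1, t1.1} {out.2} {out.3, t4.2} {t1.2} {t1.3} {t2.1, t4.1} {t2.2, t2.3} {t3.1} {t3.2} {t3.3} {t4.3}

Treat the ports identified at C as solder joints: merge, then drop.
the subtree at A composes to {out.1} {out.2, t4.2} {out.3} {t2.1, t4.1} {t2.2, t2.3} {t4.3} on (t4, t2); out.j = own outer ports
the subtree at B composes to {out.1, t1.1} {out.2} {out.3} {t1.2} {t1.3} {t3.1} {t3.2} {t3.3} on (t1, t3); out.j = own outer ports
the subtree at C composes to {out.1, t1.1} {out.2} {out.3, t4.2} {t1.2} {t1.3} {t2.1, t4.1} {t2.2, t2.3} {t3.1} {t3.2} {t3.3} {t4.3} on (t4, t2, t1, t3); out.j = own outer ports


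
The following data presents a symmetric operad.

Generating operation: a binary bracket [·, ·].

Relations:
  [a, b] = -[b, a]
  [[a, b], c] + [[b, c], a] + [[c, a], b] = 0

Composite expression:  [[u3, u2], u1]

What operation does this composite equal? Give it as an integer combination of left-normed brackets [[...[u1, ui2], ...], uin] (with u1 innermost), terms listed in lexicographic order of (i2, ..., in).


A multilinear Lie element is pinned by u1-initial words (u1 innermost).
Composite bracket: [[u3, u2], u1]
Expanding via [a, b] = ab - ba: 4 signed words (2^2 = 4).
Words beginning with u1 determine it all:
  word u1u2u3 has sign +1, contributing +[[u1, u2], u3]
  word u1u3u2 has sign -1, contributing -[[u1, u3], u2]

[[u1, u2], u3] - [[u1, u3], u2]


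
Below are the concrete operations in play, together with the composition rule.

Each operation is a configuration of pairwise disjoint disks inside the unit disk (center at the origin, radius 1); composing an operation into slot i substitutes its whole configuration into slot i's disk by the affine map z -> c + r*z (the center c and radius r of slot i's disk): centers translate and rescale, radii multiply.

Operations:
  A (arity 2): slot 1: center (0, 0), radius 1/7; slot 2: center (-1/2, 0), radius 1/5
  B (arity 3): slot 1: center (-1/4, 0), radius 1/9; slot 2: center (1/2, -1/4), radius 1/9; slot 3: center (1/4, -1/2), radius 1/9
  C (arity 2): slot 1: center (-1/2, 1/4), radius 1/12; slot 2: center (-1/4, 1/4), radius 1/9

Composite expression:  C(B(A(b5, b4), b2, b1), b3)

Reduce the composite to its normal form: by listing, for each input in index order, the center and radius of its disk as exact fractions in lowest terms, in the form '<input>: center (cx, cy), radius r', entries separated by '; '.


b1: center (-23/48, 5/24), radius 1/108; b2: center (-11/24, 11/48), radius 1/108; b3: center (-1/4, 1/4), radius 1/9; b4: center (-227/432, 1/4), radius 1/540; b5: center (-25/48, 1/4), radius 1/756

Affine substitution under C: radii multiply and b-centers shift.
tracing b5 down its 3-map path: center (-25/48, 1/4), radius 1/756
tracing b4 down its 3-map path: center (-227/432, 1/4), radius 1/540
tracing b2 down its 2-map path: center (-11/24, 11/48), radius 1/108
tracing b1 down its 2-map path: center (-23/48, 5/24), radius 1/108
tracing b3 down its 1-map path: center (-1/4, 1/4), radius 1/9


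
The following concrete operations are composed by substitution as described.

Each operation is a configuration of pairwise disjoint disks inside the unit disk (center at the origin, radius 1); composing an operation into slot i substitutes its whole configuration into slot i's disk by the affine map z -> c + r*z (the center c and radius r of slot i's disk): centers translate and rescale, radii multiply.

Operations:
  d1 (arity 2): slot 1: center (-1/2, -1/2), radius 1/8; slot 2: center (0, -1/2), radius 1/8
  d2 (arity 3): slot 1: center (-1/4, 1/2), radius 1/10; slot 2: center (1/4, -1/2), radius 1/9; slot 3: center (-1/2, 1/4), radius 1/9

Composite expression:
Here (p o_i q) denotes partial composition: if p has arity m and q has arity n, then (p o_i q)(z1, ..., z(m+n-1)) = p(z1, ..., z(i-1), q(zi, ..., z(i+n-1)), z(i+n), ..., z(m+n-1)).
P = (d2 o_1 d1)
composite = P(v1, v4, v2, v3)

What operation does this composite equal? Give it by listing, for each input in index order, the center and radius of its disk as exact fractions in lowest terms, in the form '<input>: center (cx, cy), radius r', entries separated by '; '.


Each v-disk chains the slot maps above it in d2; radii multiply.
v1 passes through 2 substitutions, ending at center (-3/10, 9/20), radius 1/80
v4 passes through 2 substitutions, ending at center (-1/4, 9/20), radius 1/80
v2 passes through 1 substitution, ending at center (1/4, -1/2), radius 1/9
v3 passes through 1 substitution, ending at center (-1/2, 1/4), radius 1/9

v1: center (-3/10, 9/20), radius 1/80; v2: center (1/4, -1/2), radius 1/9; v3: center (-1/2, 1/4), radius 1/9; v4: center (-1/4, 9/20), radius 1/80


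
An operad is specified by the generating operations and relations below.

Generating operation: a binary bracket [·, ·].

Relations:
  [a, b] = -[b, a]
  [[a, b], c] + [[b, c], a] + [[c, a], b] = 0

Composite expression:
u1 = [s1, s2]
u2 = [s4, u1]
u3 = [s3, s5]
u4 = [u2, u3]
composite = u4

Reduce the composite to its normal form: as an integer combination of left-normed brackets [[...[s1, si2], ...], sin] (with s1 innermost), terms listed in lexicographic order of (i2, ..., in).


Left-normed coefficients sit on the s1-initial expansion words.
Composite bracket: [[s4, [s1, s2]], [s3, s5]]
The bracket unfolds into 16 signed words via [a, b] = ab - ba (2^4 = 16).
The s1-initial words carry the normal form:
  sign of s1s2s4s3s5 is -1, so it contributes -[[[[s1, s2], s4], s3], s5]
  sign of s1s2s4s5s3 is +1, so it contributes +[[[[s1, s2], s4], s5], s3]

-[[[[s1, s2], s4], s3], s5] + [[[[s1, s2], s4], s5], s3]


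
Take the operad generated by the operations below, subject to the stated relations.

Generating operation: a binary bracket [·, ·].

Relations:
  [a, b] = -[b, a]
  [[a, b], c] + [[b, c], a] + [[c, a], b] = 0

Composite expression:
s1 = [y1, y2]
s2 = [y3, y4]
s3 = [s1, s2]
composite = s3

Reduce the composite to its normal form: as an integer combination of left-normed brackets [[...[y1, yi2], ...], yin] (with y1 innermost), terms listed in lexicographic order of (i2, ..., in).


Expand each bracket as ab - ba; the y1-initial words give the coefficients.
Composite bracket: [[y1, y2], [y3, y4]]
Full expansion: 8 signed words from ab - ba (2^3 = 8).
Collect the words opening with y1:
  y1y2y3y4 appears with sign +1, giving the term +[[[y1, y2], y3], y4]
  y1y2y4y3 appears with sign -1, giving the term -[[[y1, y2], y4], y3]

[[[y1, y2], y3], y4] - [[[y1, y2], y4], y3]


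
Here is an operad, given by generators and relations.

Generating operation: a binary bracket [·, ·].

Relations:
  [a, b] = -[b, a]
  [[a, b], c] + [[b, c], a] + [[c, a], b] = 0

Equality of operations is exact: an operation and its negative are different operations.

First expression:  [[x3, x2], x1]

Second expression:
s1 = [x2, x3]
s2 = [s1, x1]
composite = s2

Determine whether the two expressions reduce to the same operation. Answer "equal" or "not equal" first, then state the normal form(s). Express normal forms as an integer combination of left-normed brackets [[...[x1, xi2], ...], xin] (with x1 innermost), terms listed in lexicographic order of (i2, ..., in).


not equal; the first gives [[x1, x2], x3] - [[x1, x3], x2] and the second -[[x1, x2], x3] + [[x1, x3], x2]


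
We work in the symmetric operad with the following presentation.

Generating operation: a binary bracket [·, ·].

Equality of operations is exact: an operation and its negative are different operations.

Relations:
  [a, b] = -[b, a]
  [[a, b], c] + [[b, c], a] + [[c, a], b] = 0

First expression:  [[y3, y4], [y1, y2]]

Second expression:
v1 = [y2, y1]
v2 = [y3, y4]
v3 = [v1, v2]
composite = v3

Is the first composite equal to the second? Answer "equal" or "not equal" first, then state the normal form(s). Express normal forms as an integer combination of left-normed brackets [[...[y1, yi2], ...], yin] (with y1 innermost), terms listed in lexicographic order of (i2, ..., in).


The first composite normalizes to -[[[y1, y2], y3], y4] + [[[y1, y2], y4], y3]
The second composite normalizes to -[[[y1, y2], y3], y4] + [[[y1, y2], y4], y3]
Same normal form: equal.

equal; both compose to -[[[y1, y2], y3], y4] + [[[y1, y2], y4], y3]


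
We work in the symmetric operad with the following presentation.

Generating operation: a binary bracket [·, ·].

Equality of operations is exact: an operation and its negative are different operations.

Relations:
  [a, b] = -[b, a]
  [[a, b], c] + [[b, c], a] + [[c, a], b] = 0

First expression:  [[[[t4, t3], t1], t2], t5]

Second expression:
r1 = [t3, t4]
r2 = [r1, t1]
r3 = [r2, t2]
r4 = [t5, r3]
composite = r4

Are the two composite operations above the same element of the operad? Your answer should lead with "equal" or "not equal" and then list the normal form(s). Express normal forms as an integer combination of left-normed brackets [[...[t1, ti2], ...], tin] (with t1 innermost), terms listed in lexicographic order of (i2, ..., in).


The first composite normalizes to [[[[t1, t3], t4], t2], t5] - [[[[t1, t4], t3], t2], t5]
The second composite normalizes to [[[[t1, t3], t4], t2], t5] - [[[[t1, t4], t3], t2], t5]
Same normal form: equal.

equal — both sides give [[[[t1, t3], t4], t2], t5] - [[[[t1, t4], t3], t2], t5]


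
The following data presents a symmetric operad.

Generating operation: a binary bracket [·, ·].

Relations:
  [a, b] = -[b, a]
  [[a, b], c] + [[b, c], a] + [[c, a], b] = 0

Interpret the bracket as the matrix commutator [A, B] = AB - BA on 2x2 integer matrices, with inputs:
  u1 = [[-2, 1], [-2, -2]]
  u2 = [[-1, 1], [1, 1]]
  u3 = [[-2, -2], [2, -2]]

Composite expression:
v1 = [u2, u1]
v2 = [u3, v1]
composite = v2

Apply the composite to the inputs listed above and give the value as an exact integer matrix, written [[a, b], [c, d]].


[[12, -12], [-12, -12]]

[u2, u1] = [[-3, -2], [-4, 3]]
[u3, [u2, u1]] = [[12, -12], [-12, -12]]


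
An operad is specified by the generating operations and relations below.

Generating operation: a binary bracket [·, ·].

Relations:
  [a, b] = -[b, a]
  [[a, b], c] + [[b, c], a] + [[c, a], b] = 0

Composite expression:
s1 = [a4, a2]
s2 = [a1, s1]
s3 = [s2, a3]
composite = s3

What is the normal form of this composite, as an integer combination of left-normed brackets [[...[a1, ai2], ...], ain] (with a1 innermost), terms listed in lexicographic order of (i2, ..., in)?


-[[[a1, a2], a4], a3] + [[[a1, a4], a2], a3]


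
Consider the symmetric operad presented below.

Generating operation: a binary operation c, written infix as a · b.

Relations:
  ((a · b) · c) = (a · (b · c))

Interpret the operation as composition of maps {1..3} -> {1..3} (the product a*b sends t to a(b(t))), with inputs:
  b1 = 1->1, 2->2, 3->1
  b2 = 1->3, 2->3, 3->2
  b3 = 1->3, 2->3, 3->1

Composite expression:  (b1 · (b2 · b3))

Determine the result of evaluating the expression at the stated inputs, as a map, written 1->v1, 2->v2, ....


(b2 · b3) = 1->2, 2->2, 3->3
(b1 · (b2 · b3)) = 1->2, 2->2, 3->1

1->2, 2->2, 3->1
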